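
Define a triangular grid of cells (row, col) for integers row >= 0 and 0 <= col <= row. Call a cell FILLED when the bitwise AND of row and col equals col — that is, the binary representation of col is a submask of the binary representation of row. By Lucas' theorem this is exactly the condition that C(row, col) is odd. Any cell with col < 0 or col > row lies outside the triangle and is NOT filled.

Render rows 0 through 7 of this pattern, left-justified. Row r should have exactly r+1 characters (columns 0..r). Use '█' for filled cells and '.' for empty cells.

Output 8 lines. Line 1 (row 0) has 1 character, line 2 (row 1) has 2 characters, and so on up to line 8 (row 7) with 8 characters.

r0=0: █
r1=1: ██
r2=10: █.█
r3=11: ████
r4=100: █...█
r5=101: ██..██
r6=110: █.█.█.█
r7=111: ████████

Answer: █
██
█.█
████
█...█
██..██
█.█.█.█
████████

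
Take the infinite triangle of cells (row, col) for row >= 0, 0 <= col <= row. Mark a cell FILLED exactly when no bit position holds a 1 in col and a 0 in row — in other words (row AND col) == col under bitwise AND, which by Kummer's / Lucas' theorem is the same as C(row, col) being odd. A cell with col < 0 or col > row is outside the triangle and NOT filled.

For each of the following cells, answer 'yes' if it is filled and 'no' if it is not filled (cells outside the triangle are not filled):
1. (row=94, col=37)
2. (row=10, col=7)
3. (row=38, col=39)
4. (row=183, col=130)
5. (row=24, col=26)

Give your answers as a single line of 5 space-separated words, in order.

Answer: no no no yes no

Derivation:
(94,37): row=0b1011110, col=0b100101, row AND col = 0b100 = 4; 4 != 37 -> empty
(10,7): row=0b1010, col=0b111, row AND col = 0b10 = 2; 2 != 7 -> empty
(38,39): col outside [0, 38] -> not filled
(183,130): row=0b10110111, col=0b10000010, row AND col = 0b10000010 = 130; 130 == 130 -> filled
(24,26): col outside [0, 24] -> not filled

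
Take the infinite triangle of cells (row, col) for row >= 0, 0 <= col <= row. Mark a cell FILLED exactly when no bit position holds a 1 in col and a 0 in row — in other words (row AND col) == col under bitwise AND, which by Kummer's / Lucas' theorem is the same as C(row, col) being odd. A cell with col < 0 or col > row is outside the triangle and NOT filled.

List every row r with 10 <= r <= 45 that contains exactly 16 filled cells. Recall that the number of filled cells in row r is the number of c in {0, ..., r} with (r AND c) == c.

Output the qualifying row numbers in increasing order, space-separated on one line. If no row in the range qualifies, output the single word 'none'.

Row r has 2^popcount(r) filled cells, so we need popcount(r) = log2(16) = 4.
Scan r = 10..45 and keep those with exactly 4 one-bits:
r=10=1010 popcount=2 -> skip
r=11=1011 popcount=3 -> skip
r=12=1100 popcount=2 -> skip
r=13=1101 popcount=3 -> skip
r=14=1110 popcount=3 -> skip
r=15=1111 popcount=4 -> KEEP
r=16=10000 popcount=1 -> skip
r=17=10001 popcount=2 -> skip
r=18=10010 popcount=2 -> skip
r=19=10011 popcount=3 -> skip
r=20=10100 popcount=2 -> skip
r=21=10101 popcount=3 -> skip
r=22=10110 popcount=3 -> skip
r=23=10111 popcount=4 -> KEEP
r=24=11000 popcount=2 -> skip
r=25=11001 popcount=3 -> skip
r=26=11010 popcount=3 -> skip
r=27=11011 popcount=4 -> KEEP
r=28=11100 popcount=3 -> skip
r=29=11101 popcount=4 -> KEEP
r=30=11110 popcount=4 -> KEEP
r=31=11111 popcount=5 -> skip
r=32=100000 popcount=1 -> skip
r=33=100001 popcount=2 -> skip
r=34=100010 popcount=2 -> skip
r=35=100011 popcount=3 -> skip
r=36=100100 popcount=2 -> skip
r=37=100101 popcount=3 -> skip
r=38=100110 popcount=3 -> skip
r=39=100111 popcount=4 -> KEEP
r=40=101000 popcount=2 -> skip
r=41=101001 popcount=3 -> skip
r=42=101010 popcount=3 -> skip
r=43=101011 popcount=4 -> KEEP
r=44=101100 popcount=3 -> skip
r=45=101101 popcount=4 -> KEEP
Kept rows: 15 23 27 29 30 39 43 45

Answer: 15 23 27 29 30 39 43 45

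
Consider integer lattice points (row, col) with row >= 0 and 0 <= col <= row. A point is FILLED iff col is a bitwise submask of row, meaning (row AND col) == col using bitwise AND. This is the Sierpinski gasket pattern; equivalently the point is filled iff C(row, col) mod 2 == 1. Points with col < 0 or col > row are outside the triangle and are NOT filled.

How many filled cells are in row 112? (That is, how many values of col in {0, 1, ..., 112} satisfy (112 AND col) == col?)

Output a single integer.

112 in binary = 1110000
popcount(112) = number of 1-bits in 1110000 = 3
A col c satisfies (112 AND c) == c iff every set bit of c is also set in 112; each of the 3 set bits of 112 can independently be on or off in c.
count = 2^3 = 8

Answer: 8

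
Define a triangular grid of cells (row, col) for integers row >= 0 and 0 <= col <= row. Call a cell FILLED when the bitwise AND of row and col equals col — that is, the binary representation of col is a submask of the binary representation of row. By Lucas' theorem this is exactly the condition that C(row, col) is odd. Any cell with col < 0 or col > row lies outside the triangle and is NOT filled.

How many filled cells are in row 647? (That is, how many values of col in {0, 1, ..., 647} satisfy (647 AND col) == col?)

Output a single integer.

Answer: 32

Derivation:
647 in binary = 1010000111
popcount(647) = number of 1-bits in 1010000111 = 5
A col c satisfies (647 AND c) == c iff every set bit of c is also set in 647; each of the 5 set bits of 647 can independently be on or off in c.
count = 2^5 = 32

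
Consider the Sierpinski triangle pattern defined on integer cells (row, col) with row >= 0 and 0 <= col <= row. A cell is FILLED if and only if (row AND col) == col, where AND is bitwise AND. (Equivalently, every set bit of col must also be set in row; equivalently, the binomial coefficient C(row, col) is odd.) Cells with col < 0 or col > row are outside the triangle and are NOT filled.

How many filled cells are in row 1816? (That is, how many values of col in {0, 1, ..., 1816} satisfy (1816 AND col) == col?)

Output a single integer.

Answer: 32

Derivation:
1816 in binary = 11100011000
popcount(1816) = number of 1-bits in 11100011000 = 5
A col c satisfies (1816 AND c) == c iff every set bit of c is also set in 1816; each of the 5 set bits of 1816 can independently be on or off in c.
count = 2^5 = 32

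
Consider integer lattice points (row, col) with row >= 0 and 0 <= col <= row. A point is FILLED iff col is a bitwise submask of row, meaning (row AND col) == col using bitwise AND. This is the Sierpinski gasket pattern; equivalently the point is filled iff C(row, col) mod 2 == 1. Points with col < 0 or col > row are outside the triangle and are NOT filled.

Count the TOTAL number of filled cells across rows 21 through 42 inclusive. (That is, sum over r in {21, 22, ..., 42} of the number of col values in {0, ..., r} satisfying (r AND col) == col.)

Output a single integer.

Answer: 214

Derivation:
r21=10101 pc3: +8 =8
r22=10110 pc3: +8 =16
r23=10111 pc4: +16 =32
r24=11000 pc2: +4 =36
r25=11001 pc3: +8 =44
r26=11010 pc3: +8 =52
r27=11011 pc4: +16 =68
r28=11100 pc3: +8 =76
r29=11101 pc4: +16 =92
r30=11110 pc4: +16 =108
r31=11111 pc5: +32 =140
r32=100000 pc1: +2 =142
r33=100001 pc2: +4 =146
r34=100010 pc2: +4 =150
r35=100011 pc3: +8 =158
r36=100100 pc2: +4 =162
r37=100101 pc3: +8 =170
r38=100110 pc3: +8 =178
r39=100111 pc4: +16 =194
r40=101000 pc2: +4 =198
r41=101001 pc3: +8 =206
r42=101010 pc3: +8 =214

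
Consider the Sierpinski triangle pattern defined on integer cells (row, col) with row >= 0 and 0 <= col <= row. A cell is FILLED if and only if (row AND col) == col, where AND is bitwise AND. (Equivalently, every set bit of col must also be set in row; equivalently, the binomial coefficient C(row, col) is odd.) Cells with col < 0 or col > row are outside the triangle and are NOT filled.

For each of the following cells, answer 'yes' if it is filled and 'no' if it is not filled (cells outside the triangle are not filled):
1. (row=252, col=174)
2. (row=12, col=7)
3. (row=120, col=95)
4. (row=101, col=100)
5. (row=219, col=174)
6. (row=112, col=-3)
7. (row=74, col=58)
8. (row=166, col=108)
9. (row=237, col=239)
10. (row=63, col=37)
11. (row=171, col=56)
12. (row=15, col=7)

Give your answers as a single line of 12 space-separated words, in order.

(252,174): row=0b11111100, col=0b10101110, row AND col = 0b10101100 = 172; 172 != 174 -> empty
(12,7): row=0b1100, col=0b111, row AND col = 0b100 = 4; 4 != 7 -> empty
(120,95): row=0b1111000, col=0b1011111, row AND col = 0b1011000 = 88; 88 != 95 -> empty
(101,100): row=0b1100101, col=0b1100100, row AND col = 0b1100100 = 100; 100 == 100 -> filled
(219,174): row=0b11011011, col=0b10101110, row AND col = 0b10001010 = 138; 138 != 174 -> empty
(112,-3): col outside [0, 112] -> not filled
(74,58): row=0b1001010, col=0b111010, row AND col = 0b1010 = 10; 10 != 58 -> empty
(166,108): row=0b10100110, col=0b1101100, row AND col = 0b100100 = 36; 36 != 108 -> empty
(237,239): col outside [0, 237] -> not filled
(63,37): row=0b111111, col=0b100101, row AND col = 0b100101 = 37; 37 == 37 -> filled
(171,56): row=0b10101011, col=0b111000, row AND col = 0b101000 = 40; 40 != 56 -> empty
(15,7): row=0b1111, col=0b111, row AND col = 0b111 = 7; 7 == 7 -> filled

Answer: no no no yes no no no no no yes no yes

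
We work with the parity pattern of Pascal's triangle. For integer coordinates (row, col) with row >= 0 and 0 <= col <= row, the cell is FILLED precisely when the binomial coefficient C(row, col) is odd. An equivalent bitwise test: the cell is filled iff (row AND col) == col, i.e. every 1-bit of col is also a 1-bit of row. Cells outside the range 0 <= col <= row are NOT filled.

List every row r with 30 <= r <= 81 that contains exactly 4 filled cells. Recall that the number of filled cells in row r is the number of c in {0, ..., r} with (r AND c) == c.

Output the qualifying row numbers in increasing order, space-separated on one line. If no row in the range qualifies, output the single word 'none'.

Answer: 33 34 36 40 48 65 66 68 72 80

Derivation:
Row r has 2^popcount(r) filled cells, so we need popcount(r) = log2(4) = 2.
Scan r = 30..81 and keep those with exactly 2 one-bits:
r=30=11110 popcount=4 -> skip
r=31=11111 popcount=5 -> skip
r=32=100000 popcount=1 -> skip
r=33=100001 popcount=2 -> KEEP
r=34=100010 popcount=2 -> KEEP
r=35=100011 popcount=3 -> skip
r=36=100100 popcount=2 -> KEEP
r=37=100101 popcount=3 -> skip
r=38=100110 popcount=3 -> skip
r=39=100111 popcount=4 -> skip
r=40=101000 popcount=2 -> KEEP
r=41=101001 popcount=3 -> skip
r=42=101010 popcount=3 -> skip
r=43=101011 popcount=4 -> skip
r=44=101100 popcount=3 -> skip
r=45=101101 popcount=4 -> skip
r=46=101110 popcount=4 -> skip
r=47=101111 popcount=5 -> skip
r=48=110000 popcount=2 -> KEEP
r=49=110001 popcount=3 -> skip
r=50=110010 popcount=3 -> skip
r=51=110011 popcount=4 -> skip
r=52=110100 popcount=3 -> skip
r=53=110101 popcount=4 -> skip
r=54=110110 popcount=4 -> skip
r=55=110111 popcount=5 -> skip
r=56=111000 popcount=3 -> skip
r=57=111001 popcount=4 -> skip
r=58=111010 popcount=4 -> skip
r=59=111011 popcount=5 -> skip
r=60=111100 popcount=4 -> skip
r=61=111101 popcount=5 -> skip
r=62=111110 popcount=5 -> skip
r=63=111111 popcount=6 -> skip
r=64=1000000 popcount=1 -> skip
r=65=1000001 popcount=2 -> KEEP
r=66=1000010 popcount=2 -> KEEP
r=67=1000011 popcount=3 -> skip
r=68=1000100 popcount=2 -> KEEP
r=69=1000101 popcount=3 -> skip
r=70=1000110 popcount=3 -> skip
r=71=1000111 popcount=4 -> skip
r=72=1001000 popcount=2 -> KEEP
r=73=1001001 popcount=3 -> skip
r=74=1001010 popcount=3 -> skip
r=75=1001011 popcount=4 -> skip
r=76=1001100 popcount=3 -> skip
r=77=1001101 popcount=4 -> skip
r=78=1001110 popcount=4 -> skip
r=79=1001111 popcount=5 -> skip
r=80=1010000 popcount=2 -> KEEP
r=81=1010001 popcount=3 -> skip
Kept rows: 33 34 36 40 48 65 66 68 72 80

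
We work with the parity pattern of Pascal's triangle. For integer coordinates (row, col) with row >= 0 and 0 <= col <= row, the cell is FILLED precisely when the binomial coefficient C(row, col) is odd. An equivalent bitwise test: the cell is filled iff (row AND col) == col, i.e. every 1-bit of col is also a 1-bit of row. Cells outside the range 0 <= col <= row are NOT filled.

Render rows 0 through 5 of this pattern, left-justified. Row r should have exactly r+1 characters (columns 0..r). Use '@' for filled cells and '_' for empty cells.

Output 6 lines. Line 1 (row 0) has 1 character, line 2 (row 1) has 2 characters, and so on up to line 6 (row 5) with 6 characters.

r0=0: @
r1=1: @@
r2=10: @_@
r3=11: @@@@
r4=100: @___@
r5=101: @@__@@

Answer: @
@@
@_@
@@@@
@___@
@@__@@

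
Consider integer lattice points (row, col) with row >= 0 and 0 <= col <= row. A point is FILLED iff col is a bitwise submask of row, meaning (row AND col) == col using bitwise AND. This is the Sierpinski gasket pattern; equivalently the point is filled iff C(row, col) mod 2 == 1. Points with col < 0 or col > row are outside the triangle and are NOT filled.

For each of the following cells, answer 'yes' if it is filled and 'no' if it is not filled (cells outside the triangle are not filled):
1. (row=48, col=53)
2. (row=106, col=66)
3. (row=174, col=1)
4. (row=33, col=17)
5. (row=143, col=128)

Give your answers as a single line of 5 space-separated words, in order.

(48,53): col outside [0, 48] -> not filled
(106,66): row=0b1101010, col=0b1000010, row AND col = 0b1000010 = 66; 66 == 66 -> filled
(174,1): row=0b10101110, col=0b1, row AND col = 0b0 = 0; 0 != 1 -> empty
(33,17): row=0b100001, col=0b10001, row AND col = 0b1 = 1; 1 != 17 -> empty
(143,128): row=0b10001111, col=0b10000000, row AND col = 0b10000000 = 128; 128 == 128 -> filled

Answer: no yes no no yes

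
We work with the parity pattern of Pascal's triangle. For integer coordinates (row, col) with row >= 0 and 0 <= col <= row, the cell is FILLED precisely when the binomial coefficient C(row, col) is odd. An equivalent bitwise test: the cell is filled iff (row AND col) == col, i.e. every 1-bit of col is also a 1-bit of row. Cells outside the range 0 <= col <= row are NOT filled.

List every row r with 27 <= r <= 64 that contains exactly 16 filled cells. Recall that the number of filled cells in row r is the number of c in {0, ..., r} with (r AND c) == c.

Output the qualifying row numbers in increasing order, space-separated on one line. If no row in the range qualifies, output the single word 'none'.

Row r has 2^popcount(r) filled cells, so we need popcount(r) = log2(16) = 4.
Scan r = 27..64 and keep those with exactly 4 one-bits:
r=27=11011 popcount=4 -> KEEP
r=28=11100 popcount=3 -> skip
r=29=11101 popcount=4 -> KEEP
r=30=11110 popcount=4 -> KEEP
r=31=11111 popcount=5 -> skip
r=32=100000 popcount=1 -> skip
r=33=100001 popcount=2 -> skip
r=34=100010 popcount=2 -> skip
r=35=100011 popcount=3 -> skip
r=36=100100 popcount=2 -> skip
r=37=100101 popcount=3 -> skip
r=38=100110 popcount=3 -> skip
r=39=100111 popcount=4 -> KEEP
r=40=101000 popcount=2 -> skip
r=41=101001 popcount=3 -> skip
r=42=101010 popcount=3 -> skip
r=43=101011 popcount=4 -> KEEP
r=44=101100 popcount=3 -> skip
r=45=101101 popcount=4 -> KEEP
r=46=101110 popcount=4 -> KEEP
r=47=101111 popcount=5 -> skip
r=48=110000 popcount=2 -> skip
r=49=110001 popcount=3 -> skip
r=50=110010 popcount=3 -> skip
r=51=110011 popcount=4 -> KEEP
r=52=110100 popcount=3 -> skip
r=53=110101 popcount=4 -> KEEP
r=54=110110 popcount=4 -> KEEP
r=55=110111 popcount=5 -> skip
r=56=111000 popcount=3 -> skip
r=57=111001 popcount=4 -> KEEP
r=58=111010 popcount=4 -> KEEP
r=59=111011 popcount=5 -> skip
r=60=111100 popcount=4 -> KEEP
r=61=111101 popcount=5 -> skip
r=62=111110 popcount=5 -> skip
r=63=111111 popcount=6 -> skip
r=64=1000000 popcount=1 -> skip
Kept rows: 27 29 30 39 43 45 46 51 53 54 57 58 60

Answer: 27 29 30 39 43 45 46 51 53 54 57 58 60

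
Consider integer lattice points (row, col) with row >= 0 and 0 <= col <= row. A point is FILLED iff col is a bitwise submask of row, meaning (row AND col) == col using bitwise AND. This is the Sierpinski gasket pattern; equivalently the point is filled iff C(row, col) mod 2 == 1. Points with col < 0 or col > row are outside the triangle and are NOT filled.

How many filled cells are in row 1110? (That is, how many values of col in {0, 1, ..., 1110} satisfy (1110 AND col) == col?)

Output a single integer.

Answer: 32

Derivation:
1110 in binary = 10001010110
popcount(1110) = number of 1-bits in 10001010110 = 5
A col c satisfies (1110 AND c) == c iff every set bit of c is also set in 1110; each of the 5 set bits of 1110 can independently be on or off in c.
count = 2^5 = 32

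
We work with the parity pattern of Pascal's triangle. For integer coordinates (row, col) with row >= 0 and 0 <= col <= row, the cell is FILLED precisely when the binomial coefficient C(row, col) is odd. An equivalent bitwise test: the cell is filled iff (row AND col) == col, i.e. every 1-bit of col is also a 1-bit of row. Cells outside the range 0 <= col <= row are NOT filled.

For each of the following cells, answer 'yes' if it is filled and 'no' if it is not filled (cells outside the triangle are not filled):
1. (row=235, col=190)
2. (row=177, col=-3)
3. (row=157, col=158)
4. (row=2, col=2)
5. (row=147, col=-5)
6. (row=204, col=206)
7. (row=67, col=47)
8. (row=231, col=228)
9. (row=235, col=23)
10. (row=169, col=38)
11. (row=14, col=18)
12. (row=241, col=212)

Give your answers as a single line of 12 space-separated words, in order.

(235,190): row=0b11101011, col=0b10111110, row AND col = 0b10101010 = 170; 170 != 190 -> empty
(177,-3): col outside [0, 177] -> not filled
(157,158): col outside [0, 157] -> not filled
(2,2): row=0b10, col=0b10, row AND col = 0b10 = 2; 2 == 2 -> filled
(147,-5): col outside [0, 147] -> not filled
(204,206): col outside [0, 204] -> not filled
(67,47): row=0b1000011, col=0b101111, row AND col = 0b11 = 3; 3 != 47 -> empty
(231,228): row=0b11100111, col=0b11100100, row AND col = 0b11100100 = 228; 228 == 228 -> filled
(235,23): row=0b11101011, col=0b10111, row AND col = 0b11 = 3; 3 != 23 -> empty
(169,38): row=0b10101001, col=0b100110, row AND col = 0b100000 = 32; 32 != 38 -> empty
(14,18): col outside [0, 14] -> not filled
(241,212): row=0b11110001, col=0b11010100, row AND col = 0b11010000 = 208; 208 != 212 -> empty

Answer: no no no yes no no no yes no no no no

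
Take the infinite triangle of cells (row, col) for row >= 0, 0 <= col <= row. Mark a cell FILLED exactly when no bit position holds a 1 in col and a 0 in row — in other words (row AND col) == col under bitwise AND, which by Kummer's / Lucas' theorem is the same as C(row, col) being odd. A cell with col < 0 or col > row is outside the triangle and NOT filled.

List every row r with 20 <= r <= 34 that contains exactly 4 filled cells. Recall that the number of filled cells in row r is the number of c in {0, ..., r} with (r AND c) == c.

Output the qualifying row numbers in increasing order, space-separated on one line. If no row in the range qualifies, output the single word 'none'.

Answer: 20 24 33 34

Derivation:
Row r has 2^popcount(r) filled cells, so we need popcount(r) = log2(4) = 2.
Scan r = 20..34 and keep those with exactly 2 one-bits:
r=20=10100 popcount=2 -> KEEP
r=21=10101 popcount=3 -> skip
r=22=10110 popcount=3 -> skip
r=23=10111 popcount=4 -> skip
r=24=11000 popcount=2 -> KEEP
r=25=11001 popcount=3 -> skip
r=26=11010 popcount=3 -> skip
r=27=11011 popcount=4 -> skip
r=28=11100 popcount=3 -> skip
r=29=11101 popcount=4 -> skip
r=30=11110 popcount=4 -> skip
r=31=11111 popcount=5 -> skip
r=32=100000 popcount=1 -> skip
r=33=100001 popcount=2 -> KEEP
r=34=100010 popcount=2 -> KEEP
Kept rows: 20 24 33 34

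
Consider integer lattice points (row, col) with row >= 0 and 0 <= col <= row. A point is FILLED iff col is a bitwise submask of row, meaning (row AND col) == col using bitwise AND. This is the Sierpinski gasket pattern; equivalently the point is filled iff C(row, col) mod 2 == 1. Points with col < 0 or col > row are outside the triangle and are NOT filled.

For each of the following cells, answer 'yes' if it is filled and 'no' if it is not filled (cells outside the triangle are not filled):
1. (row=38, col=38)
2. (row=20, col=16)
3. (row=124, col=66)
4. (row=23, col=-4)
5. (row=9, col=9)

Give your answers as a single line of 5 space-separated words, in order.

(38,38): row=0b100110, col=0b100110, row AND col = 0b100110 = 38; 38 == 38 -> filled
(20,16): row=0b10100, col=0b10000, row AND col = 0b10000 = 16; 16 == 16 -> filled
(124,66): row=0b1111100, col=0b1000010, row AND col = 0b1000000 = 64; 64 != 66 -> empty
(23,-4): col outside [0, 23] -> not filled
(9,9): row=0b1001, col=0b1001, row AND col = 0b1001 = 9; 9 == 9 -> filled

Answer: yes yes no no yes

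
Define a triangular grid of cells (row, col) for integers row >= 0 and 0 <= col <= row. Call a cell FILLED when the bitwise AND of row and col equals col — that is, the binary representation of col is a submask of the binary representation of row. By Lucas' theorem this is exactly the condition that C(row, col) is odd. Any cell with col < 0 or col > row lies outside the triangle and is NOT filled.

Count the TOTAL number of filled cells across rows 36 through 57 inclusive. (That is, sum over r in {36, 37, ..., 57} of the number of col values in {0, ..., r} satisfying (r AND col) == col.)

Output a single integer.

r36=100100 pc2: +4 =4
r37=100101 pc3: +8 =12
r38=100110 pc3: +8 =20
r39=100111 pc4: +16 =36
r40=101000 pc2: +4 =40
r41=101001 pc3: +8 =48
r42=101010 pc3: +8 =56
r43=101011 pc4: +16 =72
r44=101100 pc3: +8 =80
r45=101101 pc4: +16 =96
r46=101110 pc4: +16 =112
r47=101111 pc5: +32 =144
r48=110000 pc2: +4 =148
r49=110001 pc3: +8 =156
r50=110010 pc3: +8 =164
r51=110011 pc4: +16 =180
r52=110100 pc3: +8 =188
r53=110101 pc4: +16 =204
r54=110110 pc4: +16 =220
r55=110111 pc5: +32 =252
r56=111000 pc3: +8 =260
r57=111001 pc4: +16 =276

Answer: 276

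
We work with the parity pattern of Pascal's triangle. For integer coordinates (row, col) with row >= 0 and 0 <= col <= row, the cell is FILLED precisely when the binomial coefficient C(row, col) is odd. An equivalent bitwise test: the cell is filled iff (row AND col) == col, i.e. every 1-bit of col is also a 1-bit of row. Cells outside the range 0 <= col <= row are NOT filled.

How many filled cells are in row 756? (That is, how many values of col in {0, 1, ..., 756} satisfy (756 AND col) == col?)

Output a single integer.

Answer: 64

Derivation:
756 in binary = 1011110100
popcount(756) = number of 1-bits in 1011110100 = 6
A col c satisfies (756 AND c) == c iff every set bit of c is also set in 756; each of the 6 set bits of 756 can independently be on or off in c.
count = 2^6 = 64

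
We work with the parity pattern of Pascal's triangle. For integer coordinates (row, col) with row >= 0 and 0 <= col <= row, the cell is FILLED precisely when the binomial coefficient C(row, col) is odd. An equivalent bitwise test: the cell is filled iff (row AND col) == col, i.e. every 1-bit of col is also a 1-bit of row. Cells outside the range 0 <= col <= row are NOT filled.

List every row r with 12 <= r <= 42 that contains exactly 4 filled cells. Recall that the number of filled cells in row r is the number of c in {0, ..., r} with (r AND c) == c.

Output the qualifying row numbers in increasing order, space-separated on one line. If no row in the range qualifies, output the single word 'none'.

Row r has 2^popcount(r) filled cells, so we need popcount(r) = log2(4) = 2.
Scan r = 12..42 and keep those with exactly 2 one-bits:
r=12=1100 popcount=2 -> KEEP
r=13=1101 popcount=3 -> skip
r=14=1110 popcount=3 -> skip
r=15=1111 popcount=4 -> skip
r=16=10000 popcount=1 -> skip
r=17=10001 popcount=2 -> KEEP
r=18=10010 popcount=2 -> KEEP
r=19=10011 popcount=3 -> skip
r=20=10100 popcount=2 -> KEEP
r=21=10101 popcount=3 -> skip
r=22=10110 popcount=3 -> skip
r=23=10111 popcount=4 -> skip
r=24=11000 popcount=2 -> KEEP
r=25=11001 popcount=3 -> skip
r=26=11010 popcount=3 -> skip
r=27=11011 popcount=4 -> skip
r=28=11100 popcount=3 -> skip
r=29=11101 popcount=4 -> skip
r=30=11110 popcount=4 -> skip
r=31=11111 popcount=5 -> skip
r=32=100000 popcount=1 -> skip
r=33=100001 popcount=2 -> KEEP
r=34=100010 popcount=2 -> KEEP
r=35=100011 popcount=3 -> skip
r=36=100100 popcount=2 -> KEEP
r=37=100101 popcount=3 -> skip
r=38=100110 popcount=3 -> skip
r=39=100111 popcount=4 -> skip
r=40=101000 popcount=2 -> KEEP
r=41=101001 popcount=3 -> skip
r=42=101010 popcount=3 -> skip
Kept rows: 12 17 18 20 24 33 34 36 40

Answer: 12 17 18 20 24 33 34 36 40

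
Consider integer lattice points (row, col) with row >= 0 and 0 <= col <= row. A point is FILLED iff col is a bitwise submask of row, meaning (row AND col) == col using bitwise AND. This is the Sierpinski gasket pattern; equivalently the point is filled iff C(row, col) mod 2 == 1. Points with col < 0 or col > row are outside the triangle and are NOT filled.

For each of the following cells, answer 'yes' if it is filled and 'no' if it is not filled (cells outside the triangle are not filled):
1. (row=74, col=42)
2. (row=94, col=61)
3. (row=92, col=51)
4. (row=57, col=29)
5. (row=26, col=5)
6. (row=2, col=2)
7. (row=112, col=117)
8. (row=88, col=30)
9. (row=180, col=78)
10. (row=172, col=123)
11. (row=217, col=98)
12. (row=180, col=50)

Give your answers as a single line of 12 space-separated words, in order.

Answer: no no no no no yes no no no no no no

Derivation:
(74,42): row=0b1001010, col=0b101010, row AND col = 0b1010 = 10; 10 != 42 -> empty
(94,61): row=0b1011110, col=0b111101, row AND col = 0b11100 = 28; 28 != 61 -> empty
(92,51): row=0b1011100, col=0b110011, row AND col = 0b10000 = 16; 16 != 51 -> empty
(57,29): row=0b111001, col=0b11101, row AND col = 0b11001 = 25; 25 != 29 -> empty
(26,5): row=0b11010, col=0b101, row AND col = 0b0 = 0; 0 != 5 -> empty
(2,2): row=0b10, col=0b10, row AND col = 0b10 = 2; 2 == 2 -> filled
(112,117): col outside [0, 112] -> not filled
(88,30): row=0b1011000, col=0b11110, row AND col = 0b11000 = 24; 24 != 30 -> empty
(180,78): row=0b10110100, col=0b1001110, row AND col = 0b100 = 4; 4 != 78 -> empty
(172,123): row=0b10101100, col=0b1111011, row AND col = 0b101000 = 40; 40 != 123 -> empty
(217,98): row=0b11011001, col=0b1100010, row AND col = 0b1000000 = 64; 64 != 98 -> empty
(180,50): row=0b10110100, col=0b110010, row AND col = 0b110000 = 48; 48 != 50 -> empty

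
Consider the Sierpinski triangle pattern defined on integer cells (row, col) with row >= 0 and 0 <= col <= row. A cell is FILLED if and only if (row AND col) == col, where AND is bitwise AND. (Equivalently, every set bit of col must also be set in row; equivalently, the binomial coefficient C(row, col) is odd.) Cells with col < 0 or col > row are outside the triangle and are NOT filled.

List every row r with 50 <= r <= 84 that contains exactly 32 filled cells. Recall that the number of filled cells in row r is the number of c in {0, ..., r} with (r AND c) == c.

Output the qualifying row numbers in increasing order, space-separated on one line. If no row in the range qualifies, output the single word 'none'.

Answer: 55 59 61 62 79

Derivation:
Row r has 2^popcount(r) filled cells, so we need popcount(r) = log2(32) = 5.
Scan r = 50..84 and keep those with exactly 5 one-bits:
r=50=110010 popcount=3 -> skip
r=51=110011 popcount=4 -> skip
r=52=110100 popcount=3 -> skip
r=53=110101 popcount=4 -> skip
r=54=110110 popcount=4 -> skip
r=55=110111 popcount=5 -> KEEP
r=56=111000 popcount=3 -> skip
r=57=111001 popcount=4 -> skip
r=58=111010 popcount=4 -> skip
r=59=111011 popcount=5 -> KEEP
r=60=111100 popcount=4 -> skip
r=61=111101 popcount=5 -> KEEP
r=62=111110 popcount=5 -> KEEP
r=63=111111 popcount=6 -> skip
r=64=1000000 popcount=1 -> skip
r=65=1000001 popcount=2 -> skip
r=66=1000010 popcount=2 -> skip
r=67=1000011 popcount=3 -> skip
r=68=1000100 popcount=2 -> skip
r=69=1000101 popcount=3 -> skip
r=70=1000110 popcount=3 -> skip
r=71=1000111 popcount=4 -> skip
r=72=1001000 popcount=2 -> skip
r=73=1001001 popcount=3 -> skip
r=74=1001010 popcount=3 -> skip
r=75=1001011 popcount=4 -> skip
r=76=1001100 popcount=3 -> skip
r=77=1001101 popcount=4 -> skip
r=78=1001110 popcount=4 -> skip
r=79=1001111 popcount=5 -> KEEP
r=80=1010000 popcount=2 -> skip
r=81=1010001 popcount=3 -> skip
r=82=1010010 popcount=3 -> skip
r=83=1010011 popcount=4 -> skip
r=84=1010100 popcount=3 -> skip
Kept rows: 55 59 61 62 79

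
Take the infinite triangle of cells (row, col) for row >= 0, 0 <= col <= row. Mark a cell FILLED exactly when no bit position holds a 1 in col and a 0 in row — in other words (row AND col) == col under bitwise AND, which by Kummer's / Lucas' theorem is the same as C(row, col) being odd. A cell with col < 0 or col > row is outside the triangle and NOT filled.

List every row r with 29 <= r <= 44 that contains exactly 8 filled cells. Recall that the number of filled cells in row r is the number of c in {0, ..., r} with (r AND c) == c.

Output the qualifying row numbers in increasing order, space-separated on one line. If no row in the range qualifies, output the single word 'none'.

Row r has 2^popcount(r) filled cells, so we need popcount(r) = log2(8) = 3.
Scan r = 29..44 and keep those with exactly 3 one-bits:
r=29=11101 popcount=4 -> skip
r=30=11110 popcount=4 -> skip
r=31=11111 popcount=5 -> skip
r=32=100000 popcount=1 -> skip
r=33=100001 popcount=2 -> skip
r=34=100010 popcount=2 -> skip
r=35=100011 popcount=3 -> KEEP
r=36=100100 popcount=2 -> skip
r=37=100101 popcount=3 -> KEEP
r=38=100110 popcount=3 -> KEEP
r=39=100111 popcount=4 -> skip
r=40=101000 popcount=2 -> skip
r=41=101001 popcount=3 -> KEEP
r=42=101010 popcount=3 -> KEEP
r=43=101011 popcount=4 -> skip
r=44=101100 popcount=3 -> KEEP
Kept rows: 35 37 38 41 42 44

Answer: 35 37 38 41 42 44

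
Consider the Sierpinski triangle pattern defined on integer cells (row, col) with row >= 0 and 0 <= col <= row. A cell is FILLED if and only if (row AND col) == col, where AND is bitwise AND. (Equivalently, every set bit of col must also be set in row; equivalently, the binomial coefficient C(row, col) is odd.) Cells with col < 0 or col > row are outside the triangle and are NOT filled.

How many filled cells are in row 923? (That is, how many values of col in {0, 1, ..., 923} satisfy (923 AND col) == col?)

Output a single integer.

Answer: 128

Derivation:
923 in binary = 1110011011
popcount(923) = number of 1-bits in 1110011011 = 7
A col c satisfies (923 AND c) == c iff every set bit of c is also set in 923; each of the 7 set bits of 923 can independently be on or off in c.
count = 2^7 = 128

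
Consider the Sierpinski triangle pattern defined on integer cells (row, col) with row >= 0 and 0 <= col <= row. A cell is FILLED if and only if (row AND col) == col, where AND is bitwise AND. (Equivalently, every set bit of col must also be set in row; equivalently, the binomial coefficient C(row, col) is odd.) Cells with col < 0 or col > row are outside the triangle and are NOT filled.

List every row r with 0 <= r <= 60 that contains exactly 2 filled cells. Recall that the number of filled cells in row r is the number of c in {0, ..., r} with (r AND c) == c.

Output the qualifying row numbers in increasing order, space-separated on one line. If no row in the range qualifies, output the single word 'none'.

Row r has 2^popcount(r) filled cells, so we need popcount(r) = log2(2) = 1.
Scan r = 0..60 and keep those with exactly 1 one-bits:
r=0=0 popcount=0 -> skip
r=1=1 popcount=1 -> KEEP
r=2=10 popcount=1 -> KEEP
r=3=11 popcount=2 -> skip
r=4=100 popcount=1 -> KEEP
r=5=101 popcount=2 -> skip
r=6=110 popcount=2 -> skip
r=7=111 popcount=3 -> skip
r=8=1000 popcount=1 -> KEEP
r=9=1001 popcount=2 -> skip
r=10=1010 popcount=2 -> skip
r=11=1011 popcount=3 -> skip
r=12=1100 popcount=2 -> skip
r=13=1101 popcount=3 -> skip
r=14=1110 popcount=3 -> skip
r=15=1111 popcount=4 -> skip
r=16=10000 popcount=1 -> KEEP
r=17=10001 popcount=2 -> skip
r=18=10010 popcount=2 -> skip
r=19=10011 popcount=3 -> skip
r=20=10100 popcount=2 -> skip
r=21=10101 popcount=3 -> skip
r=22=10110 popcount=3 -> skip
r=23=10111 popcount=4 -> skip
r=24=11000 popcount=2 -> skip
r=25=11001 popcount=3 -> skip
r=26=11010 popcount=3 -> skip
r=27=11011 popcount=4 -> skip
r=28=11100 popcount=3 -> skip
r=29=11101 popcount=4 -> skip
r=30=11110 popcount=4 -> skip
r=31=11111 popcount=5 -> skip
r=32=100000 popcount=1 -> KEEP
r=33=100001 popcount=2 -> skip
r=34=100010 popcount=2 -> skip
r=35=100011 popcount=3 -> skip
r=36=100100 popcount=2 -> skip
r=37=100101 popcount=3 -> skip
r=38=100110 popcount=3 -> skip
r=39=100111 popcount=4 -> skip
r=40=101000 popcount=2 -> skip
r=41=101001 popcount=3 -> skip
r=42=101010 popcount=3 -> skip
r=43=101011 popcount=4 -> skip
r=44=101100 popcount=3 -> skip
r=45=101101 popcount=4 -> skip
r=46=101110 popcount=4 -> skip
r=47=101111 popcount=5 -> skip
r=48=110000 popcount=2 -> skip
r=49=110001 popcount=3 -> skip
r=50=110010 popcount=3 -> skip
r=51=110011 popcount=4 -> skip
r=52=110100 popcount=3 -> skip
r=53=110101 popcount=4 -> skip
r=54=110110 popcount=4 -> skip
r=55=110111 popcount=5 -> skip
r=56=111000 popcount=3 -> skip
r=57=111001 popcount=4 -> skip
r=58=111010 popcount=4 -> skip
r=59=111011 popcount=5 -> skip
r=60=111100 popcount=4 -> skip
Kept rows: 1 2 4 8 16 32

Answer: 1 2 4 8 16 32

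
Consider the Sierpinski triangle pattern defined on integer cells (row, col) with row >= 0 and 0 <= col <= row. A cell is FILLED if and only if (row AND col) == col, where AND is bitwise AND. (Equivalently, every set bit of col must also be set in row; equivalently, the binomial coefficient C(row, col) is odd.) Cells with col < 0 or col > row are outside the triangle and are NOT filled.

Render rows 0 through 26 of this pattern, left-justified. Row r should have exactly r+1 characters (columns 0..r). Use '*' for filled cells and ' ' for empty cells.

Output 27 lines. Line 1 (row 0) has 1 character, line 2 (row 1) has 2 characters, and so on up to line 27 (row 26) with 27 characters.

r0=0: *
r1=1: **
r2=10: * *
r3=11: ****
r4=100: *   *
r5=101: **  **
r6=110: * * * *
r7=111: ********
r8=1000: *       *
r9=1001: **      **
r10=1010: * *     * *
r11=1011: ****    ****
r12=1100: *   *   *   *
r13=1101: **  **  **  **
r14=1110: * * * * * * * *
r15=1111: ****************
r16=10000: *               *
r17=10001: **              **
r18=10010: * *             * *
r19=10011: ****            ****
r20=10100: *   *           *   *
r21=10101: **  **          **  **
r22=10110: * * * *         * * * *
r23=10111: ********        ********
r24=11000: *       *       *       *
r25=11001: **      **      **      **
r26=11010: * *     * *     * *     * *

Answer: *
**
* *
****
*   *
**  **
* * * *
********
*       *
**      **
* *     * *
****    ****
*   *   *   *
**  **  **  **
* * * * * * * *
****************
*               *
**              **
* *             * *
****            ****
*   *           *   *
**  **          **  **
* * * *         * * * *
********        ********
*       *       *       *
**      **      **      **
* *     * *     * *     * *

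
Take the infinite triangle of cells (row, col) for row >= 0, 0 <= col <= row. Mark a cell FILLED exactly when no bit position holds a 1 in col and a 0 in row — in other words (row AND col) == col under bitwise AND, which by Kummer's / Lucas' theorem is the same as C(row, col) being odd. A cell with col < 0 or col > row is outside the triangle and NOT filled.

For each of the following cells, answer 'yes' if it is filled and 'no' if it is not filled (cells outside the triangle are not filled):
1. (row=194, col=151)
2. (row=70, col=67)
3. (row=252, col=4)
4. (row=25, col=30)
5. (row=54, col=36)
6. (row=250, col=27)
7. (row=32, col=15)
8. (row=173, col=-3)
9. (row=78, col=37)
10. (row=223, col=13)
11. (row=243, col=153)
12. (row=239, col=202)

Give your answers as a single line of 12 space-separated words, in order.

Answer: no no yes no yes no no no no yes no yes

Derivation:
(194,151): row=0b11000010, col=0b10010111, row AND col = 0b10000010 = 130; 130 != 151 -> empty
(70,67): row=0b1000110, col=0b1000011, row AND col = 0b1000010 = 66; 66 != 67 -> empty
(252,4): row=0b11111100, col=0b100, row AND col = 0b100 = 4; 4 == 4 -> filled
(25,30): col outside [0, 25] -> not filled
(54,36): row=0b110110, col=0b100100, row AND col = 0b100100 = 36; 36 == 36 -> filled
(250,27): row=0b11111010, col=0b11011, row AND col = 0b11010 = 26; 26 != 27 -> empty
(32,15): row=0b100000, col=0b1111, row AND col = 0b0 = 0; 0 != 15 -> empty
(173,-3): col outside [0, 173] -> not filled
(78,37): row=0b1001110, col=0b100101, row AND col = 0b100 = 4; 4 != 37 -> empty
(223,13): row=0b11011111, col=0b1101, row AND col = 0b1101 = 13; 13 == 13 -> filled
(243,153): row=0b11110011, col=0b10011001, row AND col = 0b10010001 = 145; 145 != 153 -> empty
(239,202): row=0b11101111, col=0b11001010, row AND col = 0b11001010 = 202; 202 == 202 -> filled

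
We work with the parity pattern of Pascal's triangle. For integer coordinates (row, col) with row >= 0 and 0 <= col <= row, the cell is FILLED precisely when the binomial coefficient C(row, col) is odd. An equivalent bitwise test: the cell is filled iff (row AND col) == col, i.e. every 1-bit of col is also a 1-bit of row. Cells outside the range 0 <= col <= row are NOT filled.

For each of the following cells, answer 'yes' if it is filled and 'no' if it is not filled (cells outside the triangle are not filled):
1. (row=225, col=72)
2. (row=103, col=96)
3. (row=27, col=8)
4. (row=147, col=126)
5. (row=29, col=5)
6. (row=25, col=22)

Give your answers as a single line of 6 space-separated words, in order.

Answer: no yes yes no yes no

Derivation:
(225,72): row=0b11100001, col=0b1001000, row AND col = 0b1000000 = 64; 64 != 72 -> empty
(103,96): row=0b1100111, col=0b1100000, row AND col = 0b1100000 = 96; 96 == 96 -> filled
(27,8): row=0b11011, col=0b1000, row AND col = 0b1000 = 8; 8 == 8 -> filled
(147,126): row=0b10010011, col=0b1111110, row AND col = 0b10010 = 18; 18 != 126 -> empty
(29,5): row=0b11101, col=0b101, row AND col = 0b101 = 5; 5 == 5 -> filled
(25,22): row=0b11001, col=0b10110, row AND col = 0b10000 = 16; 16 != 22 -> empty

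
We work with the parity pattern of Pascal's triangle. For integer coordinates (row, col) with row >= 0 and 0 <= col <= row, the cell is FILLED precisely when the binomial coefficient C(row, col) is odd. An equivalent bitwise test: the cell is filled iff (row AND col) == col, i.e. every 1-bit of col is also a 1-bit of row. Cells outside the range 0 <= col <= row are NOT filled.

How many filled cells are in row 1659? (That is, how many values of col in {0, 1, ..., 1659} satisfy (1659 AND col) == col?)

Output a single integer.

1659 in binary = 11001111011
popcount(1659) = number of 1-bits in 11001111011 = 8
A col c satisfies (1659 AND c) == c iff every set bit of c is also set in 1659; each of the 8 set bits of 1659 can independently be on or off in c.
count = 2^8 = 256

Answer: 256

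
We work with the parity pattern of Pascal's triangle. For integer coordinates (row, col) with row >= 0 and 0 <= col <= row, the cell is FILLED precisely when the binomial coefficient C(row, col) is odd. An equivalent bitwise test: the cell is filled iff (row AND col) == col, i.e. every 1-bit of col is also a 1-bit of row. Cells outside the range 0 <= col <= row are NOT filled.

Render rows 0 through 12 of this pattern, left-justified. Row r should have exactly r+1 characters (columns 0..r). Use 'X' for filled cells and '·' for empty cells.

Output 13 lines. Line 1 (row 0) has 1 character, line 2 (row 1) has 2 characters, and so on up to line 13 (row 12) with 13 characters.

Answer: X
XX
X·X
XXXX
X···X
XX··XX
X·X·X·X
XXXXXXXX
X·······X
XX······XX
X·X·····X·X
XXXX····XXXX
X···X···X···X

Derivation:
r0=0: X
r1=1: XX
r2=10: X·X
r3=11: XXXX
r4=100: X···X
r5=101: XX··XX
r6=110: X·X·X·X
r7=111: XXXXXXXX
r8=1000: X·······X
r9=1001: XX······XX
r10=1010: X·X·····X·X
r11=1011: XXXX····XXXX
r12=1100: X···X···X···X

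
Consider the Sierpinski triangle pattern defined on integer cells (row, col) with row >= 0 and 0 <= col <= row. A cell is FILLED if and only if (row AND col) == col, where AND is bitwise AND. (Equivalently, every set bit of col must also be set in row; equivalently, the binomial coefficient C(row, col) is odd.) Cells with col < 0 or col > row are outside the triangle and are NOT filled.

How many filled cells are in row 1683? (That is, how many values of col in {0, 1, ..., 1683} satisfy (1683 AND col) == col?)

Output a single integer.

Answer: 64

Derivation:
1683 in binary = 11010010011
popcount(1683) = number of 1-bits in 11010010011 = 6
A col c satisfies (1683 AND c) == c iff every set bit of c is also set in 1683; each of the 6 set bits of 1683 can independently be on or off in c.
count = 2^6 = 64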